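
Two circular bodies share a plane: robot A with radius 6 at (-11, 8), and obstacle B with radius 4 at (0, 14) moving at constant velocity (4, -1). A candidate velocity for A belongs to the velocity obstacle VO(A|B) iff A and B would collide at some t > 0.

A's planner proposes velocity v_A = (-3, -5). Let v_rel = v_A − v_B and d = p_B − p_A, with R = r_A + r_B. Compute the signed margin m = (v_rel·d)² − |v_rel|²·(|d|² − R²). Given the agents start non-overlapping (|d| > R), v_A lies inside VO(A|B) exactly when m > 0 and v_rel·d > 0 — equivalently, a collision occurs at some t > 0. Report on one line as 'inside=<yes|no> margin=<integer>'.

d = (11, 6),  |d|² = 157;  R = 6+4 = 10,  c = 157−10² = 57
v_rel = (-7, -4),  |v_rel|² = 65;  v_rel·d = (-7)·(11) + (-4)·(6) = -101
65·t² + 202·t + 57 = 0  ⇒  m = (-101)² − 65·57 = 6496
m = 6496 > 0,  v_rel·d = -101 < 0  ⇒  outside

inside=no margin=6496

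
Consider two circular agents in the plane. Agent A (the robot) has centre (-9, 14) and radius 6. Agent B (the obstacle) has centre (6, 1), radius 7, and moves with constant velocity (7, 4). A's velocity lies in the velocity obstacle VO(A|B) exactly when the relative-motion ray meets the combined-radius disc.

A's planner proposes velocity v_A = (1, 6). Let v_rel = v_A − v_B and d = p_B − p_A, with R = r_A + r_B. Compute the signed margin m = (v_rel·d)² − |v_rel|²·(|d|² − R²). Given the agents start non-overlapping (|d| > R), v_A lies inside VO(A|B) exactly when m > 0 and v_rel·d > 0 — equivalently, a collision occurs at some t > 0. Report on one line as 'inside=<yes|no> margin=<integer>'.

d = (15, -13),  |d|² = 394;  R = 6+7 = 13,  c = 394−13² = 225
v_rel = (-6, 2),  |v_rel|² = 40;  v_rel·d = (-6)·(15) + (2)·(-13) = -116
40·t² + 232·t + 225 = 0  ⇒  m = (-116)² − 40·225 = 4456
m = 4456 > 0,  v_rel·d = -116 < 0  ⇒  outside

inside=no margin=4456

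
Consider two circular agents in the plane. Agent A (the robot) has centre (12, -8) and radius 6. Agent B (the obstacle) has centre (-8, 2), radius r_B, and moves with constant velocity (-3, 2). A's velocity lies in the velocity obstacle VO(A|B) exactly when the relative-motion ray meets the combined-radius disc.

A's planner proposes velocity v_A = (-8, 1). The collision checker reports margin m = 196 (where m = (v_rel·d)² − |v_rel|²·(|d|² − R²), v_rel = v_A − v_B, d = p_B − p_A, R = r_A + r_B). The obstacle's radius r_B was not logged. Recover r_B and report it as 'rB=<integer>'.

m = 196
d = (-20, 10);  v_rel = (-5, -1),  |v_rel|² = 26
v_rel×d = (-5)·(10) − (-1)·(-20) = -70
since m = R²·26 − (-70)²:  R² = (4900 + 196) / 26 = 196
R = √196 = 14  ⇒  r_B = 14 − 6 = 8

rB=8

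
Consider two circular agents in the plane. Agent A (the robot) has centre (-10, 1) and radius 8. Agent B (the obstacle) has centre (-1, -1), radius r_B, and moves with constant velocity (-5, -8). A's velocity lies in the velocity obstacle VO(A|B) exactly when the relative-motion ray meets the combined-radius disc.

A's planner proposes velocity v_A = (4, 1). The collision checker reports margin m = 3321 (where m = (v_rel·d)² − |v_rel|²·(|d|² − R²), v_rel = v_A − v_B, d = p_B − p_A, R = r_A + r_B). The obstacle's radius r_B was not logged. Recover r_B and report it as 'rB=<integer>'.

m = 3321
d = (9, -2);  v_rel = (9, 9),  |v_rel|² = 162
v_rel×d = (9)·(-2) − (9)·(9) = -99
since m = R²·162 − (-99)²:  R² = (9801 + 3321) / 162 = 81
R = √81 = 9  ⇒  r_B = 9 − 8 = 1

rB=1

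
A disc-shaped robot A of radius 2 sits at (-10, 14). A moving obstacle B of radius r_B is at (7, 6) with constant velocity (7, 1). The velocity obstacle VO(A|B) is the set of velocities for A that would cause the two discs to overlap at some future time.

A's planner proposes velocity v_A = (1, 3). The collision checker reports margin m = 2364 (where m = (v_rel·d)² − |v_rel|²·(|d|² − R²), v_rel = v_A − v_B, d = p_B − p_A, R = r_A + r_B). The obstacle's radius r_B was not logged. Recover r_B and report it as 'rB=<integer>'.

m = 2364
d = (17, -8);  v_rel = (-6, 2),  |v_rel|² = 40
v_rel×d = (-6)·(-8) − (2)·(17) = 14
since m = R²·40 − 14²:  R² = (196 + 2364) / 40 = 64
R = √64 = 8  ⇒  r_B = 8 − 2 = 6

rB=6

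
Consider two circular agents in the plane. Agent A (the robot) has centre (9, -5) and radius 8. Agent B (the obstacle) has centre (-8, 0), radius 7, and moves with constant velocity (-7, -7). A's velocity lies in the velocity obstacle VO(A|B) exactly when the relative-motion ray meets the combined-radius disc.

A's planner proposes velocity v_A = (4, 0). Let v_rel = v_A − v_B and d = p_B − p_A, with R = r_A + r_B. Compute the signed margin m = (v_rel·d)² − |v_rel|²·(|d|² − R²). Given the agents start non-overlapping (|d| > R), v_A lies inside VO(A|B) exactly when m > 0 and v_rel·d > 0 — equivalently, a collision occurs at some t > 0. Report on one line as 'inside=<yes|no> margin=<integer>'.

d = (-17, 5),  |d|² = 314;  R = 8+7 = 15,  c = 314−15² = 89
v_rel = (11, 7),  |v_rel|² = 170;  v_rel·d = (11)·(-17) + (7)·(5) = -152
170·t² + 304·t + 89 = 0  ⇒  m = (-152)² − 170·89 = 7974
m = 7974 > 0,  v_rel·d = -152 < 0  ⇒  outside

inside=no margin=7974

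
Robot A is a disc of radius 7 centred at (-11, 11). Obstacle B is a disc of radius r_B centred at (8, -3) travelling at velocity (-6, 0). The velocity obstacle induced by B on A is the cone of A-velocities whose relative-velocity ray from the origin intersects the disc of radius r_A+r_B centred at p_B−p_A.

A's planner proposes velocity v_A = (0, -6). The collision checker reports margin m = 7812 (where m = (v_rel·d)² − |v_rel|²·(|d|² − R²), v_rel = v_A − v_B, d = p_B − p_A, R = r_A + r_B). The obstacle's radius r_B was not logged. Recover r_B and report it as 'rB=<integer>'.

m = 7812
d = (19, -14);  v_rel = (6, -6),  |v_rel|² = 72
v_rel×d = (6)·(-14) − (-6)·(19) = 30
since m = R²·72 − 30²:  R² = (900 + 7812) / 72 = 121
R = √121 = 11  ⇒  r_B = 11 − 7 = 4

rB=4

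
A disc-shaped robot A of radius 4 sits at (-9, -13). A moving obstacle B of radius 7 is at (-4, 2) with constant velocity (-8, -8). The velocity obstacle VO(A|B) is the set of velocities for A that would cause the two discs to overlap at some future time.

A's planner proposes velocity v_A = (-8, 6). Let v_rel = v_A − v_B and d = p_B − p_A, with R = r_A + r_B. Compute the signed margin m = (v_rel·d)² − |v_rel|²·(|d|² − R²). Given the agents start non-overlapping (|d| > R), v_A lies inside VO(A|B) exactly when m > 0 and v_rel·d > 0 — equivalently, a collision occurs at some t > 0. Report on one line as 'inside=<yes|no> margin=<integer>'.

d = (5, 15),  |d|² = 250;  R = 4+7 = 11,  c = 250−11² = 129
v_rel = (0, 14),  |v_rel|² = 196;  v_rel·d = (0)·(5) + (14)·(15) = 210
196·t² − 420·t + 129 = 0  ⇒  m = 210² − 196·129 = 18816
m = 18816 > 0,  v_rel·d = 210 > 0  ⇒  inside

inside=yes margin=18816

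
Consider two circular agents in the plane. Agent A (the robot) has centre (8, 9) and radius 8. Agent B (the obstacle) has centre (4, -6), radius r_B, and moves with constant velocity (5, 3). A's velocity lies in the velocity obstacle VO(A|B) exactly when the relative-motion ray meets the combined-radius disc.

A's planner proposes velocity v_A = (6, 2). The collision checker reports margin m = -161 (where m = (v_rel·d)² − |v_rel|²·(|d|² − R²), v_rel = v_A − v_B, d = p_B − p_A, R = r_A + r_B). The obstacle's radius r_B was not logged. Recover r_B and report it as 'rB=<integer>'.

m = -161
d = (-4, -15);  v_rel = (1, -1),  |v_rel|² = 2
v_rel×d = (1)·(-15) − (-1)·(-4) = -19
since m = R²·2 − (-19)²:  R² = (361 + -161) / 2 = 100
R = √100 = 10  ⇒  r_B = 10 − 8 = 2

rB=2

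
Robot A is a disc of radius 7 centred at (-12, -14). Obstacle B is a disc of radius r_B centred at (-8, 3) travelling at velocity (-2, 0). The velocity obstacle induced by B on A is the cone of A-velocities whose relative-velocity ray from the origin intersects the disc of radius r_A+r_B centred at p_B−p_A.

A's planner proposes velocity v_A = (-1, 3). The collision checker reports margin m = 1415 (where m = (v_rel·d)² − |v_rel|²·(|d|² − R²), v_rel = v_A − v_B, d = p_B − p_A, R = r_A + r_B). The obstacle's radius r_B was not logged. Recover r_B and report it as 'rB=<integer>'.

m = 1415
d = (4, 17);  v_rel = (1, 3),  |v_rel|² = 10
v_rel×d = (1)·(17) − (3)·(4) = 5
since m = R²·10 − 5²:  R² = (25 + 1415) / 10 = 144
R = √144 = 12  ⇒  r_B = 12 − 7 = 5

rB=5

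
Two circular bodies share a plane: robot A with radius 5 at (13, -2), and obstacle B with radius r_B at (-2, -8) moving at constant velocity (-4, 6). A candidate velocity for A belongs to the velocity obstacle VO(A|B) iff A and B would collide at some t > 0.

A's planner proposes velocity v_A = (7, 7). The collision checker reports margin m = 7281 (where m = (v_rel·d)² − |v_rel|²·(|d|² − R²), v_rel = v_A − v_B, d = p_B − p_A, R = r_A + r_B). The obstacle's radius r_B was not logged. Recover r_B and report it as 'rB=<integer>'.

m = 7281
d = (-15, -6);  v_rel = (11, 1),  |v_rel|² = 122
v_rel×d = (11)·(-6) − (1)·(-15) = -51
since m = R²·122 − (-51)²:  R² = (2601 + 7281) / 122 = 81
R = √81 = 9  ⇒  r_B = 9 − 5 = 4

rB=4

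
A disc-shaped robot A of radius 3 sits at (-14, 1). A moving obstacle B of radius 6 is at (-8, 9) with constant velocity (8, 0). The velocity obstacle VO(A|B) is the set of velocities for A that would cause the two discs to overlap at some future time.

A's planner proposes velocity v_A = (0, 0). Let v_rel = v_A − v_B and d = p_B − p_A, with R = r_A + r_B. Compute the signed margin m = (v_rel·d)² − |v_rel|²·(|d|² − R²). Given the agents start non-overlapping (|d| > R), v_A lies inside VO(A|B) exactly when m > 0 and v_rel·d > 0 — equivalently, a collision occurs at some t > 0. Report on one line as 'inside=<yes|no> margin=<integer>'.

d = (6, 8),  |d|² = 100;  R = 3+6 = 9,  c = 100−9² = 19
v_rel = (-8, 0),  |v_rel|² = 64;  v_rel·d = (-8)·(6) + (0)·(8) = -48
64·t² + 96·t + 19 = 0  ⇒  m = (-48)² − 64·19 = 1088
m = 1088 > 0,  v_rel·d = -48 < 0  ⇒  outside

inside=no margin=1088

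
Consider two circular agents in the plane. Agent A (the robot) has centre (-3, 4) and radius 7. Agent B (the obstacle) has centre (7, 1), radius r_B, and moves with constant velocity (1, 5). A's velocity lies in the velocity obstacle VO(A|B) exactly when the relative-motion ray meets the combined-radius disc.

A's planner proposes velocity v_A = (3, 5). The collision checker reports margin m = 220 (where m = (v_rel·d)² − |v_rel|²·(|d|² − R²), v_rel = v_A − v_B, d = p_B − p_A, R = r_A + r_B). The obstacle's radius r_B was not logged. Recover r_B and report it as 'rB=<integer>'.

m = 220
d = (10, -3);  v_rel = (2, 0),  |v_rel|² = 4
v_rel×d = (2)·(-3) − (0)·(10) = -6
since m = R²·4 − (-6)²:  R² = (36 + 220) / 4 = 64
R = √64 = 8  ⇒  r_B = 8 − 7 = 1

rB=1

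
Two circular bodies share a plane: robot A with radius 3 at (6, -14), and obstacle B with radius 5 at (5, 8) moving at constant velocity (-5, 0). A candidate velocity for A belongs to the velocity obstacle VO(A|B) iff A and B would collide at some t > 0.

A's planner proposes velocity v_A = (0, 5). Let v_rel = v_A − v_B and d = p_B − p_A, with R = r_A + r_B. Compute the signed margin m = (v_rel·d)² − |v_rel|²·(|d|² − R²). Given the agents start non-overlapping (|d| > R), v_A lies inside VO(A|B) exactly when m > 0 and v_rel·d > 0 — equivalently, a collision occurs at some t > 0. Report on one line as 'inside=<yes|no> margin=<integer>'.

d = (-1, 22),  |d|² = 485;  R = 3+5 = 8,  c = 485−8² = 421
v_rel = (5, 5),  |v_rel|² = 50;  v_rel·d = (5)·(-1) + (5)·(22) = 105
50·t² − 210·t + 421 = 0  ⇒  m = 105² − 50·421 = -10025
m = -10025 < 0,  v_rel·d = 105 > 0  ⇒  outside

inside=no margin=-10025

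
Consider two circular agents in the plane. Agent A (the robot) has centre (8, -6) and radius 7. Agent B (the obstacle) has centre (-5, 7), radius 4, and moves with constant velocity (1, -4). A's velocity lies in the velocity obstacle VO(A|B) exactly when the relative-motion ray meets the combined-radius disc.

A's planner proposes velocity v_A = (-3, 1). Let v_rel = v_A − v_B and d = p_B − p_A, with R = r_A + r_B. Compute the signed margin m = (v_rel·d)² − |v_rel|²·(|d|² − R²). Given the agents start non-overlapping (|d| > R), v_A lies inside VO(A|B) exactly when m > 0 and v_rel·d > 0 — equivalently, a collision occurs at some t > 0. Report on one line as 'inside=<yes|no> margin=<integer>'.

d = (-13, 13),  |d|² = 338;  R = 7+4 = 11,  c = 338−11² = 217
v_rel = (-4, 5),  |v_rel|² = 41;  v_rel·d = (-4)·(-13) + (5)·(13) = 117
41·t² − 234·t + 217 = 0  ⇒  m = 117² − 41·217 = 4792
m = 4792 > 0,  v_rel·d = 117 > 0  ⇒  inside

inside=yes margin=4792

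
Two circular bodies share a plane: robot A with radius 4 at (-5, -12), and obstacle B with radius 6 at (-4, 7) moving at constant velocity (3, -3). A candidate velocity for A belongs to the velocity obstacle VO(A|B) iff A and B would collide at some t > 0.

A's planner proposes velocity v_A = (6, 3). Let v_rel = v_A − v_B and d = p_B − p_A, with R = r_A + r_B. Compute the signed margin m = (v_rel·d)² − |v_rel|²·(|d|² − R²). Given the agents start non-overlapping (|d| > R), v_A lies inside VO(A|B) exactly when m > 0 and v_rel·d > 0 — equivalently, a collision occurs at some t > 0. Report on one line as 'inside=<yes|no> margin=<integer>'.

d = (1, 19),  |d|² = 362;  R = 4+6 = 10,  c = 362−10² = 262
v_rel = (3, 6),  |v_rel|² = 45;  v_rel·d = (3)·(1) + (6)·(19) = 117
45·t² − 234·t + 262 = 0  ⇒  m = 117² − 45·262 = 1899
m = 1899 > 0,  v_rel·d = 117 > 0  ⇒  inside

inside=yes margin=1899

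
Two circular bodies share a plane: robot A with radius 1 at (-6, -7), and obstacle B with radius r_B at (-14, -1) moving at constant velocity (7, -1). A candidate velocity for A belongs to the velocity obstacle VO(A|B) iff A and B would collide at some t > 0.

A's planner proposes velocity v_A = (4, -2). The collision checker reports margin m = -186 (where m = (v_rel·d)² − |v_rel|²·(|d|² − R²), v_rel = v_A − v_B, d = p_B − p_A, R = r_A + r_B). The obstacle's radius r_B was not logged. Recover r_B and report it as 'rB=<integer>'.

m = -186
d = (-8, 6);  v_rel = (-3, -1),  |v_rel|² = 10
v_rel×d = (-3)·(6) − (-1)·(-8) = -26
since m = R²·10 − (-26)²:  R² = (676 + -186) / 10 = 49
R = √49 = 7  ⇒  r_B = 7 − 1 = 6

rB=6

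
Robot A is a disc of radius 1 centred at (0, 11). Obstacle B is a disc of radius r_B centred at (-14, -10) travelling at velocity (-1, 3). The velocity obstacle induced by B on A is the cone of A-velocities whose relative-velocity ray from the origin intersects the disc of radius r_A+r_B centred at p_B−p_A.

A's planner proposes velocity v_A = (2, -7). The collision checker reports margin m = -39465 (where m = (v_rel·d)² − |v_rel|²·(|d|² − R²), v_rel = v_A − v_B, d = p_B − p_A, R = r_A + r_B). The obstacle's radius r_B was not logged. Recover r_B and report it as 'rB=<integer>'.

m = -39465
d = (-14, -21);  v_rel = (3, -10),  |v_rel|² = 109
v_rel×d = (3)·(-21) − (-10)·(-14) = -203
since m = R²·109 − (-203)²:  R² = (41209 + -39465) / 109 = 16
R = √16 = 4  ⇒  r_B = 4 − 1 = 3

rB=3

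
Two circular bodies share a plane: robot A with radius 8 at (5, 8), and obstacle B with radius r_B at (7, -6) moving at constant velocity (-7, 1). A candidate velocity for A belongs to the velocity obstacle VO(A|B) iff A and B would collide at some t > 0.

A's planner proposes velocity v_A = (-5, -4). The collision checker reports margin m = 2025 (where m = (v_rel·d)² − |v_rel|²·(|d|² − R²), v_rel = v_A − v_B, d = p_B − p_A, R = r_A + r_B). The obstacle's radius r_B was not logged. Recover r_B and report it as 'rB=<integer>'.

m = 2025
d = (2, -14);  v_rel = (2, -5),  |v_rel|² = 29
v_rel×d = (2)·(-14) − (-5)·(2) = -18
since m = R²·29 − (-18)²:  R² = (324 + 2025) / 29 = 81
R = √81 = 9  ⇒  r_B = 9 − 8 = 1

rB=1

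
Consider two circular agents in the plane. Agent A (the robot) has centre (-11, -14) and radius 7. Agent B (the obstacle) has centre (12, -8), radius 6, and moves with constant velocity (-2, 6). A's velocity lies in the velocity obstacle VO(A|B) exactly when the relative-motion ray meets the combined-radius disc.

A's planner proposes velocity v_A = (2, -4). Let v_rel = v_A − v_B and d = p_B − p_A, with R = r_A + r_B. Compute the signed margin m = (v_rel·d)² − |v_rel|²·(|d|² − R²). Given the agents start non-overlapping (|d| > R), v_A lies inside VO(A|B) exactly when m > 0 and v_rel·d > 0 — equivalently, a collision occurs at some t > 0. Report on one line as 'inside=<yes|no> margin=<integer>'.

d = (23, 6),  |d|² = 565;  R = 7+6 = 13,  c = 565−13² = 396
v_rel = (4, -10),  |v_rel|² = 116;  v_rel·d = (4)·(23) + (-10)·(6) = 32
116·t² − 64·t + 396 = 0  ⇒  m = 32² − 116·396 = -44912
m = -44912 < 0,  v_rel·d = 32 > 0  ⇒  outside

inside=no margin=-44912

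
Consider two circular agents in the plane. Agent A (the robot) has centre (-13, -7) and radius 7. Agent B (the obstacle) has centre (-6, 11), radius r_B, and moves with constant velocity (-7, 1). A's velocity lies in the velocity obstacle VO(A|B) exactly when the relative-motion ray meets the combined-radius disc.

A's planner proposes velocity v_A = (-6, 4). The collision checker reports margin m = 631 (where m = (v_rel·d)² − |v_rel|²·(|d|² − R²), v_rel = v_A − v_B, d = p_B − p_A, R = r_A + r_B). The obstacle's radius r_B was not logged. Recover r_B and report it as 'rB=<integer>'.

m = 631
d = (7, 18);  v_rel = (1, 3),  |v_rel|² = 10
v_rel×d = (1)·(18) − (3)·(7) = -3
since m = R²·10 − (-3)²:  R² = (9 + 631) / 10 = 64
R = √64 = 8  ⇒  r_B = 8 − 7 = 1

rB=1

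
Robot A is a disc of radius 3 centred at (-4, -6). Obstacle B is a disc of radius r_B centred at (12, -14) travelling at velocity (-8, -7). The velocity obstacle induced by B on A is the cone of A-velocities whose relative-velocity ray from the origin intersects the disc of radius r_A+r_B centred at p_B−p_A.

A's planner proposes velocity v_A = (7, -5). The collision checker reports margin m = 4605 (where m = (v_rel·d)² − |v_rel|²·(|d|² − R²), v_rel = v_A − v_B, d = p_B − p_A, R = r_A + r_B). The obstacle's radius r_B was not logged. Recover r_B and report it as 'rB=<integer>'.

m = 4605
d = (16, -8);  v_rel = (15, 2),  |v_rel|² = 229
v_rel×d = (15)·(-8) − (2)·(16) = -152
since m = R²·229 − (-152)²:  R² = (23104 + 4605) / 229 = 121
R = √121 = 11  ⇒  r_B = 11 − 3 = 8

rB=8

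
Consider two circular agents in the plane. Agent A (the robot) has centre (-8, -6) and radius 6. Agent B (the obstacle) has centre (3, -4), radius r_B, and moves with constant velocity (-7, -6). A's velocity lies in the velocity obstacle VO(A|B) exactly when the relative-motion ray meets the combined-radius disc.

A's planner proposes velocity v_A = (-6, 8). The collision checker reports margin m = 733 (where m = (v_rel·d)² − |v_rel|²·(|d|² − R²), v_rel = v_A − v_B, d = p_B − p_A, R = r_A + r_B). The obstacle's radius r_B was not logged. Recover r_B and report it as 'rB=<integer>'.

m = 733
d = (11, 2);  v_rel = (1, 14),  |v_rel|² = 197
v_rel×d = (1)·(2) − (14)·(11) = -152
since m = R²·197 − (-152)²:  R² = (23104 + 733) / 197 = 121
R = √121 = 11  ⇒  r_B = 11 − 6 = 5

rB=5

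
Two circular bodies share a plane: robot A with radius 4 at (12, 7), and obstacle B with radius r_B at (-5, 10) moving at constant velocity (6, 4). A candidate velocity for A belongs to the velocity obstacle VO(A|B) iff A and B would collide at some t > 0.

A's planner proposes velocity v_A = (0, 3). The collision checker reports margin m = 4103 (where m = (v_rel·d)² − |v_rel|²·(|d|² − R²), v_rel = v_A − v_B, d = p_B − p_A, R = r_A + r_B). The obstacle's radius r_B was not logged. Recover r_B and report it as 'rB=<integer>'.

m = 4103
d = (-17, 3);  v_rel = (-6, -1),  |v_rel|² = 37
v_rel×d = (-6)·(3) − (-1)·(-17) = -35
since m = R²·37 − (-35)²:  R² = (1225 + 4103) / 37 = 144
R = √144 = 12  ⇒  r_B = 12 − 4 = 8

rB=8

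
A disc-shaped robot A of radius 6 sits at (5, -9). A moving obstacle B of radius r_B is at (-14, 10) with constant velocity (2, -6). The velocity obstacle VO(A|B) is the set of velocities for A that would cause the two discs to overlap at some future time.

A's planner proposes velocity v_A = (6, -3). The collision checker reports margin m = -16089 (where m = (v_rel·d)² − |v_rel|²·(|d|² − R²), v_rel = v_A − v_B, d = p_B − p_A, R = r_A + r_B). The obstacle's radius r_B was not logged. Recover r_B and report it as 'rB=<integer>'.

m = -16089
d = (-19, 19);  v_rel = (4, 3),  |v_rel|² = 25
v_rel×d = (4)·(19) − (3)·(-19) = 133
since m = R²·25 − 133²:  R² = (17689 + -16089) / 25 = 64
R = √64 = 8  ⇒  r_B = 8 − 6 = 2

rB=2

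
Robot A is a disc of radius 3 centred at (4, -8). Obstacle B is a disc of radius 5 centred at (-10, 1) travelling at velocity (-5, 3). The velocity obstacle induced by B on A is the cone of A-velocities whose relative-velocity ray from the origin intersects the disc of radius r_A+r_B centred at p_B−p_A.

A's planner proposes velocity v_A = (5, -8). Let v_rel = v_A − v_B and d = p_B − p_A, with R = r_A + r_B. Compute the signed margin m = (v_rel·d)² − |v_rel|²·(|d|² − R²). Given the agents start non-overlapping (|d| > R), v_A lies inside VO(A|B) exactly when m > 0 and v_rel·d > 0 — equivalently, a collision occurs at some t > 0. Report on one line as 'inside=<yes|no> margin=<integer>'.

d = (-14, 9),  |d|² = 277;  R = 3+5 = 8,  c = 277−8² = 213
v_rel = (10, -11),  |v_rel|² = 221;  v_rel·d = (10)·(-14) + (-11)·(9) = -239
221·t² + 478·t + 213 = 0  ⇒  m = (-239)² − 221·213 = 10048
m = 10048 > 0,  v_rel·d = -239 < 0  ⇒  outside

inside=no margin=10048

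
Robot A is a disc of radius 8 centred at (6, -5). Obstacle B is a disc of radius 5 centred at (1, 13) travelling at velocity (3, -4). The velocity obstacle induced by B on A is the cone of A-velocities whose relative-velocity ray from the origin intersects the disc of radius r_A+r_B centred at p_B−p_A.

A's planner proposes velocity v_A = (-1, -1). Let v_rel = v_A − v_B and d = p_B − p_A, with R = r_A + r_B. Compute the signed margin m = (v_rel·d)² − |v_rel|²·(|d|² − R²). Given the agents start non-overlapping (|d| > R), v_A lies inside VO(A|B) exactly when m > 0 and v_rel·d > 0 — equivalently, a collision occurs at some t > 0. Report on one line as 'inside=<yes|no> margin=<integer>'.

d = (-5, 18),  |d|² = 349;  R = 8+5 = 13,  c = 349−13² = 180
v_rel = (-4, 3),  |v_rel|² = 25;  v_rel·d = (-4)·(-5) + (3)·(18) = 74
25·t² − 148·t + 180 = 0  ⇒  m = 74² − 25·180 = 976
m = 976 > 0,  v_rel·d = 74 > 0  ⇒  inside

inside=yes margin=976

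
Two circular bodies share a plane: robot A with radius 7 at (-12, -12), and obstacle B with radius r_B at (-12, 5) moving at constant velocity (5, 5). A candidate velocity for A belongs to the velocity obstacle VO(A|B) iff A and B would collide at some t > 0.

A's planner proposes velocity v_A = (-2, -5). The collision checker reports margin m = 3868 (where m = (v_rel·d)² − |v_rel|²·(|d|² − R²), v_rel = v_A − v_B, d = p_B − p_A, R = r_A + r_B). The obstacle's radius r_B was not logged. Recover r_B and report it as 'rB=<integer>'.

m = 3868
d = (0, 17);  v_rel = (-7, -10),  |v_rel|² = 149
v_rel×d = (-7)·(17) − (-10)·(0) = -119
since m = R²·149 − (-119)²:  R² = (14161 + 3868) / 149 = 121
R = √121 = 11  ⇒  r_B = 11 − 7 = 4

rB=4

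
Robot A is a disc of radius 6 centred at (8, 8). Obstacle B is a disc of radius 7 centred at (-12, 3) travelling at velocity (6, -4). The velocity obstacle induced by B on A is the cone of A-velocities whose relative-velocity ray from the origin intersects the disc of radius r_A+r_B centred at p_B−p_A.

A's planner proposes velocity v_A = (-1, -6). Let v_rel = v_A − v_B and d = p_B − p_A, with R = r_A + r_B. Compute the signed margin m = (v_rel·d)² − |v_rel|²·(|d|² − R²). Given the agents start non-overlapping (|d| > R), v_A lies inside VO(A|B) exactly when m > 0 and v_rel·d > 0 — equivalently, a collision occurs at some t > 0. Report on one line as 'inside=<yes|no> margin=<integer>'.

d = (-20, -5),  |d|² = 425;  R = 6+7 = 13,  c = 425−13² = 256
v_rel = (-7, -2),  |v_rel|² = 53;  v_rel·d = (-7)·(-20) + (-2)·(-5) = 150
53·t² − 300·t + 256 = 0  ⇒  m = 150² − 53·256 = 8932
m = 8932 > 0,  v_rel·d = 150 > 0  ⇒  inside

inside=yes margin=8932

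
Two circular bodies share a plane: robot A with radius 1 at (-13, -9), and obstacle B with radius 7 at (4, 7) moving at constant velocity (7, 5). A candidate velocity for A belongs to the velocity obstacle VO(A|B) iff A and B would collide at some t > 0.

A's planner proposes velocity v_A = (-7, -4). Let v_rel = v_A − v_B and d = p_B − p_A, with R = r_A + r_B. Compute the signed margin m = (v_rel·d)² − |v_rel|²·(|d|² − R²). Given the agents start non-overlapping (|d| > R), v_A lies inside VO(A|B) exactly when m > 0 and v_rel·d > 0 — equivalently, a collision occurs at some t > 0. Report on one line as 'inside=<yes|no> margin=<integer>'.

d = (17, 16),  |d|² = 545;  R = 1+7 = 8,  c = 545−8² = 481
v_rel = (-14, -9),  |v_rel|² = 277;  v_rel·d = (-14)·(17) + (-9)·(16) = -382
277·t² + 764·t + 481 = 0  ⇒  m = (-382)² − 277·481 = 12687
m = 12687 > 0,  v_rel·d = -382 < 0  ⇒  outside

inside=no margin=12687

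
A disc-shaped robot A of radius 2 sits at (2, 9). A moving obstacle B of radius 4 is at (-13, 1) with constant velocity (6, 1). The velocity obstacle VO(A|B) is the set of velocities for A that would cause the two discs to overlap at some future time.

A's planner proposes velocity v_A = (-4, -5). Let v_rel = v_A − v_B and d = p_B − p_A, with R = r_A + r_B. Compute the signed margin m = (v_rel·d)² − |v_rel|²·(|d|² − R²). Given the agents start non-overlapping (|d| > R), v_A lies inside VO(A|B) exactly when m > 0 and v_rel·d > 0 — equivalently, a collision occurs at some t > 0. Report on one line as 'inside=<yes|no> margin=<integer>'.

d = (-15, -8),  |d|² = 289;  R = 2+4 = 6,  c = 289−6² = 253
v_rel = (-10, -6),  |v_rel|² = 136;  v_rel·d = (-10)·(-15) + (-6)·(-8) = 198
136·t² − 396·t + 253 = 0  ⇒  m = 198² − 136·253 = 4796
m = 4796 > 0,  v_rel·d = 198 > 0  ⇒  inside

inside=yes margin=4796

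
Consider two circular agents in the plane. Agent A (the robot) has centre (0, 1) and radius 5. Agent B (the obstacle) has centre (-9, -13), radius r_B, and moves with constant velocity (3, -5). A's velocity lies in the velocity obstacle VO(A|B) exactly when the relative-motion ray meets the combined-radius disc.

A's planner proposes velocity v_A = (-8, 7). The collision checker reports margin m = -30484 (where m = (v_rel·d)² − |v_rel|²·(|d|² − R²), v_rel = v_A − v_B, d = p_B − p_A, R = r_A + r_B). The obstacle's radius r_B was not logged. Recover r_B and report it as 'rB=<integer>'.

m = -30484
d = (-9, -14);  v_rel = (-11, 12),  |v_rel|² = 265
v_rel×d = (-11)·(-14) − (12)·(-9) = 262
since m = R²·265 − 262²:  R² = (68644 + -30484) / 265 = 144
R = √144 = 12  ⇒  r_B = 12 − 5 = 7

rB=7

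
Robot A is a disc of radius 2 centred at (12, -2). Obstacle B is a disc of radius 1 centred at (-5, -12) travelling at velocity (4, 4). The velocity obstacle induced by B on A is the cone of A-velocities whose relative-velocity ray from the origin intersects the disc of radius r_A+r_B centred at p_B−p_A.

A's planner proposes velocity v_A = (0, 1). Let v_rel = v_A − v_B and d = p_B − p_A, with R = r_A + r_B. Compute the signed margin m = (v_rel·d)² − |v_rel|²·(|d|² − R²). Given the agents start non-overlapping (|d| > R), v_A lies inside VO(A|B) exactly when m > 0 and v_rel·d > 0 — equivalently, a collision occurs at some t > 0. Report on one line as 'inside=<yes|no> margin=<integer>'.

d = (-17, -10),  |d|² = 389;  R = 2+1 = 3,  c = 389−3² = 380
v_rel = (-4, -3),  |v_rel|² = 25;  v_rel·d = (-4)·(-17) + (-3)·(-10) = 98
25·t² − 196·t + 380 = 0  ⇒  m = 98² − 25·380 = 104
m = 104 > 0,  v_rel·d = 98 > 0  ⇒  inside

inside=yes margin=104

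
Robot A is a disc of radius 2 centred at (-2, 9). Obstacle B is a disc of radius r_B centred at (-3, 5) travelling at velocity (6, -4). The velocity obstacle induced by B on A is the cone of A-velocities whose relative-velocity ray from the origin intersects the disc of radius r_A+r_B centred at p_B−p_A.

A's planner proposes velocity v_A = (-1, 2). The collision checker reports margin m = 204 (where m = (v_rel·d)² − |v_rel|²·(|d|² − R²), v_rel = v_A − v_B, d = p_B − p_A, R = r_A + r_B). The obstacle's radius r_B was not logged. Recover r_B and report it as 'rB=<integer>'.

m = 204
d = (-1, -4);  v_rel = (-7, 6),  |v_rel|² = 85
v_rel×d = (-7)·(-4) − (6)·(-1) = 34
since m = R²·85 − 34²:  R² = (1156 + 204) / 85 = 16
R = √16 = 4  ⇒  r_B = 4 − 2 = 2

rB=2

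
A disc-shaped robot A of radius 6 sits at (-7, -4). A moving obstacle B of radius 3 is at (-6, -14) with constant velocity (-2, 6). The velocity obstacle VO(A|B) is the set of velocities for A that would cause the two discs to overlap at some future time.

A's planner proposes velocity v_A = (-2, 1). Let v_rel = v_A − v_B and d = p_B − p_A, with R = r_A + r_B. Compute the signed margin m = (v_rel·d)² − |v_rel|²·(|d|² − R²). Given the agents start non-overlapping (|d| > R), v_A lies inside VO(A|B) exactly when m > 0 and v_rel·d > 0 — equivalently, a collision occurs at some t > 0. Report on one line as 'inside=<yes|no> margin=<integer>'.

d = (1, -10),  |d|² = 101;  R = 6+3 = 9,  c = 101−9² = 20
v_rel = (0, -5),  |v_rel|² = 25;  v_rel·d = (0)·(1) + (-5)·(-10) = 50
25·t² − 100·t + 20 = 0  ⇒  m = 50² − 25·20 = 2000
m = 2000 > 0,  v_rel·d = 50 > 0  ⇒  inside

inside=yes margin=2000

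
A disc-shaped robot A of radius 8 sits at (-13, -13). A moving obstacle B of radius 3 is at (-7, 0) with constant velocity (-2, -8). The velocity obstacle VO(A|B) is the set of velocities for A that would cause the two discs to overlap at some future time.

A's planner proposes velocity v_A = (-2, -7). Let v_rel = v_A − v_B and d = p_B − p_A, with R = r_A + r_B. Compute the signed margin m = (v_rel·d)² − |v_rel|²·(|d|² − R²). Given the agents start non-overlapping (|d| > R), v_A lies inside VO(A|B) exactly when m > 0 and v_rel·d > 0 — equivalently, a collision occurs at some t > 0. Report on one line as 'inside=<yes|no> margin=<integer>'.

d = (6, 13),  |d|² = 205;  R = 8+3 = 11,  c = 205−11² = 84
v_rel = (0, 1),  |v_rel|² = 1;  v_rel·d = (0)·(6) + (1)·(13) = 13
1·t² − 26·t + 84 = 0  ⇒  m = 13² − 1·84 = 85
m = 85 > 0,  v_rel·d = 13 > 0  ⇒  inside

inside=yes margin=85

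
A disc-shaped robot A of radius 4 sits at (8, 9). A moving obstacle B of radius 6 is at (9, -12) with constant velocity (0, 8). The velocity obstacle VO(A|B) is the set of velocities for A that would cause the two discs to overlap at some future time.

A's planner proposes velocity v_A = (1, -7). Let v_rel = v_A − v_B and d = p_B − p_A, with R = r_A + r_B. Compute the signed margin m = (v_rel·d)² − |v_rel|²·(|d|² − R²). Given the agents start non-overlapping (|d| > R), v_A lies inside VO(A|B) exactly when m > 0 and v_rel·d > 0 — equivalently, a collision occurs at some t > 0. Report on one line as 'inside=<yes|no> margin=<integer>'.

d = (1, -21),  |d|² = 442;  R = 4+6 = 10,  c = 442−10² = 342
v_rel = (1, -15),  |v_rel|² = 226;  v_rel·d = (1)·(1) + (-15)·(-21) = 316
226·t² − 632·t + 342 = 0  ⇒  m = 316² − 226·342 = 22564
m = 22564 > 0,  v_rel·d = 316 > 0  ⇒  inside

inside=yes margin=22564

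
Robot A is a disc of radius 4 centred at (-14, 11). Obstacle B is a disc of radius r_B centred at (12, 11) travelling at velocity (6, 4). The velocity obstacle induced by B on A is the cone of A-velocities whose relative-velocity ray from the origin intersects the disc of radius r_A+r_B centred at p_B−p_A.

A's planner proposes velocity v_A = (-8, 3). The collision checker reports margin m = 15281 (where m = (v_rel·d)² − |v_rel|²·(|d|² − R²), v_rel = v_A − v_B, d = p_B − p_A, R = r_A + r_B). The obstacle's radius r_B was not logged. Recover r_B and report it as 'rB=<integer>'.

m = 15281
d = (26, 0);  v_rel = (-14, -1),  |v_rel|² = 197
v_rel×d = (-14)·(0) − (-1)·(26) = 26
since m = R²·197 − 26²:  R² = (676 + 15281) / 197 = 81
R = √81 = 9  ⇒  r_B = 9 − 4 = 5

rB=5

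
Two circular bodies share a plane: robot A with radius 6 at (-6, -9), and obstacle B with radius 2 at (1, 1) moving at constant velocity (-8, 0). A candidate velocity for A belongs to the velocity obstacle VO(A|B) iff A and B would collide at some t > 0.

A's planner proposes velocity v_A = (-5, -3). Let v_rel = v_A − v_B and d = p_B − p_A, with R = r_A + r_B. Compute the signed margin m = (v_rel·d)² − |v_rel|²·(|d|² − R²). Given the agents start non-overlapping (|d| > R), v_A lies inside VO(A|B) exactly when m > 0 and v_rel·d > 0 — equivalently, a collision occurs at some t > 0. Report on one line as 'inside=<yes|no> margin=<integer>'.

d = (7, 10),  |d|² = 149;  R = 6+2 = 8,  c = 149−8² = 85
v_rel = (3, -3),  |v_rel|² = 18;  v_rel·d = (3)·(7) + (-3)·(10) = -9
18·t² + 18·t + 85 = 0  ⇒  m = (-9)² − 18·85 = -1449
m = -1449 < 0,  v_rel·d = -9 < 0  ⇒  outside

inside=no margin=-1449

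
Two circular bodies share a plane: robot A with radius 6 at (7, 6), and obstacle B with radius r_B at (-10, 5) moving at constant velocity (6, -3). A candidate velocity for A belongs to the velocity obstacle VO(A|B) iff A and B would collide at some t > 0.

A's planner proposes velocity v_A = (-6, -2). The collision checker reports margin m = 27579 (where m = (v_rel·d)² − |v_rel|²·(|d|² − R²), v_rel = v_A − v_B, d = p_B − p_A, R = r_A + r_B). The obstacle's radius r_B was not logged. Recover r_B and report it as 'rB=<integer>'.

m = 27579
d = (-17, -1);  v_rel = (-12, 1),  |v_rel|² = 145
v_rel×d = (-12)·(-1) − (1)·(-17) = 29
since m = R²·145 − 29²:  R² = (841 + 27579) / 145 = 196
R = √196 = 14  ⇒  r_B = 14 − 6 = 8

rB=8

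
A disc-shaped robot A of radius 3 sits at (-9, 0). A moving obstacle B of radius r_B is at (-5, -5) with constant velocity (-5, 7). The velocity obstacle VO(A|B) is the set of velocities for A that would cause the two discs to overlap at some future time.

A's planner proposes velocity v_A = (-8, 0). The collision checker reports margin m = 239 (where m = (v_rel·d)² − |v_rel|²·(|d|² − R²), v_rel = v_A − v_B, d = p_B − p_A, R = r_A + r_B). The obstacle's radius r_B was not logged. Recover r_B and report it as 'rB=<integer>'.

m = 239
d = (4, -5);  v_rel = (-3, -7),  |v_rel|² = 58
v_rel×d = (-3)·(-5) − (-7)·(4) = 43
since m = R²·58 − 43²:  R² = (1849 + 239) / 58 = 36
R = √36 = 6  ⇒  r_B = 6 − 3 = 3

rB=3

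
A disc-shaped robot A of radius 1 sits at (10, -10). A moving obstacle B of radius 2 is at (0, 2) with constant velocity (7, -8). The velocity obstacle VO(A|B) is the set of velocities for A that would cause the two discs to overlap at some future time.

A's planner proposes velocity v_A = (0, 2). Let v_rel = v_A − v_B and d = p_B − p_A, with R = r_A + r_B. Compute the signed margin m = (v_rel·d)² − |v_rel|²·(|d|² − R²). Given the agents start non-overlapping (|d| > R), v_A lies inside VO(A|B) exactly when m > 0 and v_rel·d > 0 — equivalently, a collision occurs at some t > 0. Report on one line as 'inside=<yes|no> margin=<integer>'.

d = (-10, 12),  |d|² = 244;  R = 1+2 = 3,  c = 244−3² = 235
v_rel = (-7, 10),  |v_rel|² = 149;  v_rel·d = (-7)·(-10) + (10)·(12) = 190
149·t² − 380·t + 235 = 0  ⇒  m = 190² − 149·235 = 1085
m = 1085 > 0,  v_rel·d = 190 > 0  ⇒  inside

inside=yes margin=1085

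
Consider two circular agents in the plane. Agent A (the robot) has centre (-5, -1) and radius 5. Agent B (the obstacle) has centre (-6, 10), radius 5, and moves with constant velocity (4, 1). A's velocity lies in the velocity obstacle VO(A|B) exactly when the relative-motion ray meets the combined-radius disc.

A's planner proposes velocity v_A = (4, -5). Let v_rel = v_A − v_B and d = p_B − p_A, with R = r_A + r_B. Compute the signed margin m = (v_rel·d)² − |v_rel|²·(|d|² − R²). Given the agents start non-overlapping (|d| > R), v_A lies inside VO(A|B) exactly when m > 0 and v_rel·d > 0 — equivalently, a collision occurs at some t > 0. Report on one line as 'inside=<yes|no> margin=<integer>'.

d = (-1, 11),  |d|² = 122;  R = 5+5 = 10,  c = 122−10² = 22
v_rel = (0, -6),  |v_rel|² = 36;  v_rel·d = (0)·(-1) + (-6)·(11) = -66
36·t² + 132·t + 22 = 0  ⇒  m = (-66)² − 36·22 = 3564
m = 3564 > 0,  v_rel·d = -66 < 0  ⇒  outside

inside=no margin=3564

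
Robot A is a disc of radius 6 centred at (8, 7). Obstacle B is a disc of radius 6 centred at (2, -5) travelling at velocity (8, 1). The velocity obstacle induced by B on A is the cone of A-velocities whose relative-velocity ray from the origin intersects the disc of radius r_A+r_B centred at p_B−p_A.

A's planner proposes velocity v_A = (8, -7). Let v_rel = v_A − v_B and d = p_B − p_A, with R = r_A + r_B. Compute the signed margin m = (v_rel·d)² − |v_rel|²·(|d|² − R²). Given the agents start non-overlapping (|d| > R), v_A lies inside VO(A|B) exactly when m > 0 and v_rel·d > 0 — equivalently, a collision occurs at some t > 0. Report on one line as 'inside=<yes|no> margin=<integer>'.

d = (-6, -12),  |d|² = 180;  R = 6+6 = 12,  c = 180−12² = 36
v_rel = (0, -8),  |v_rel|² = 64;  v_rel·d = (0)·(-6) + (-8)·(-12) = 96
64·t² − 192·t + 36 = 0  ⇒  m = 96² − 64·36 = 6912
m = 6912 > 0,  v_rel·d = 96 > 0  ⇒  inside

inside=yes margin=6912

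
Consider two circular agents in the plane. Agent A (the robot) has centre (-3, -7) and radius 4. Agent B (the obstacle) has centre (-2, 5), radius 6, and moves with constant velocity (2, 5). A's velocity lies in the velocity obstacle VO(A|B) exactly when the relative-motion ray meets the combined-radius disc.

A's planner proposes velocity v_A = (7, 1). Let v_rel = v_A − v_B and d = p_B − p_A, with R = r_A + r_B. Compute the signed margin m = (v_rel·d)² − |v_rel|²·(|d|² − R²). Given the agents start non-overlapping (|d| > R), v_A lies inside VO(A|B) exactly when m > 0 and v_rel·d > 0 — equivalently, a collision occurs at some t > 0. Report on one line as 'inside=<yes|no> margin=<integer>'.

d = (1, 12),  |d|² = 145;  R = 4+6 = 10,  c = 145−10² = 45
v_rel = (5, -4),  |v_rel|² = 41;  v_rel·d = (5)·(1) + (-4)·(12) = -43
41·t² + 86·t + 45 = 0  ⇒  m = (-43)² − 41·45 = 4
m = 4 > 0,  v_rel·d = -43 < 0  ⇒  outside

inside=no margin=4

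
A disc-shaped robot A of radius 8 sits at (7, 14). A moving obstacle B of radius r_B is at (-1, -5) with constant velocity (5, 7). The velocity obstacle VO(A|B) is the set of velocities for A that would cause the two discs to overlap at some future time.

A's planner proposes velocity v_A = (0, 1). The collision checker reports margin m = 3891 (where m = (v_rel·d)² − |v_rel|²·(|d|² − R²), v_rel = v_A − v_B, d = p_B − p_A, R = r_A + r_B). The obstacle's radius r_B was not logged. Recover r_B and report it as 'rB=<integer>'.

m = 3891
d = (-8, -19);  v_rel = (-5, -6),  |v_rel|² = 61
v_rel×d = (-5)·(-19) − (-6)·(-8) = 47
since m = R²·61 − 47²:  R² = (2209 + 3891) / 61 = 100
R = √100 = 10  ⇒  r_B = 10 − 8 = 2

rB=2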